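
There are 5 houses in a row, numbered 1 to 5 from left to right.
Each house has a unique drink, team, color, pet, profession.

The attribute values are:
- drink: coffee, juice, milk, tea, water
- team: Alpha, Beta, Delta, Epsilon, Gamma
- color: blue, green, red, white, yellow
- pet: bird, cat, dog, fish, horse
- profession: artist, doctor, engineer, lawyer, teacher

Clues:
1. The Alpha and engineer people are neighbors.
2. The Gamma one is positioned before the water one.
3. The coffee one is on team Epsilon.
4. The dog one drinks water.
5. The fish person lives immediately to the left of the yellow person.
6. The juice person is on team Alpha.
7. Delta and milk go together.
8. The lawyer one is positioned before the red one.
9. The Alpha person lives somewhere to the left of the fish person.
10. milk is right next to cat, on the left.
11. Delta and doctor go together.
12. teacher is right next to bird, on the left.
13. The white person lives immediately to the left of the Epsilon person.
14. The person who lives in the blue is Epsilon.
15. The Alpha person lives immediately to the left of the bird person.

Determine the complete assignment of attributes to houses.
Solution:

House | Drink | Team | Color | Pet | Profession
-----------------------------------------------
  1   | juice | Alpha | white | horse | teacher
  2   | coffee | Epsilon | blue | bird | engineer
  3   | milk | Delta | green | fish | doctor
  4   | tea | Gamma | yellow | cat | lawyer
  5   | water | Beta | red | dog | artist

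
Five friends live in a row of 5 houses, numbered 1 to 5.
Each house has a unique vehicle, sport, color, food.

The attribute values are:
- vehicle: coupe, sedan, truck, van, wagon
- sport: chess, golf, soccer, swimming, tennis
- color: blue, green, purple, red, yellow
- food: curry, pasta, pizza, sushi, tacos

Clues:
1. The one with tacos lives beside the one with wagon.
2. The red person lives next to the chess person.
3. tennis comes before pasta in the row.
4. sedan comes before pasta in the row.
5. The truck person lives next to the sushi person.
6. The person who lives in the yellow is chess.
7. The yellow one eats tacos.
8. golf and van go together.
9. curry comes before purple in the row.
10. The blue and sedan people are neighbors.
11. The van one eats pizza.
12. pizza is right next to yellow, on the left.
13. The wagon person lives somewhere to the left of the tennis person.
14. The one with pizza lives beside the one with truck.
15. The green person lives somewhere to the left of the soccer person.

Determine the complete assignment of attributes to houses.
Solution:

House | Vehicle | Sport | Color | Food
--------------------------------------
  1   | van | golf | red | pizza
  2   | truck | chess | yellow | tacos
  3   | wagon | swimming | blue | sushi
  4   | sedan | tennis | green | curry
  5   | coupe | soccer | purple | pasta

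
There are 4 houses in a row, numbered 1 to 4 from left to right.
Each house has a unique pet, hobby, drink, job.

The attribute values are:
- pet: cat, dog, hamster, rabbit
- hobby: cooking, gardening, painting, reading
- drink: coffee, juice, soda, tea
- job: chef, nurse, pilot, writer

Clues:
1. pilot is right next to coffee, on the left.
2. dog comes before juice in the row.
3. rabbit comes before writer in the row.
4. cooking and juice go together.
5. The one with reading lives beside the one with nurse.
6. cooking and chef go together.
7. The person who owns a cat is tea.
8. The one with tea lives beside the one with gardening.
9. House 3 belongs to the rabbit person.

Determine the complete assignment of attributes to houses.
Solution:

House | Pet | Hobby | Drink | Job
---------------------------------
  1   | cat | reading | tea | pilot
  2   | dog | gardening | coffee | nurse
  3   | rabbit | cooking | juice | chef
  4   | hamster | painting | soda | writer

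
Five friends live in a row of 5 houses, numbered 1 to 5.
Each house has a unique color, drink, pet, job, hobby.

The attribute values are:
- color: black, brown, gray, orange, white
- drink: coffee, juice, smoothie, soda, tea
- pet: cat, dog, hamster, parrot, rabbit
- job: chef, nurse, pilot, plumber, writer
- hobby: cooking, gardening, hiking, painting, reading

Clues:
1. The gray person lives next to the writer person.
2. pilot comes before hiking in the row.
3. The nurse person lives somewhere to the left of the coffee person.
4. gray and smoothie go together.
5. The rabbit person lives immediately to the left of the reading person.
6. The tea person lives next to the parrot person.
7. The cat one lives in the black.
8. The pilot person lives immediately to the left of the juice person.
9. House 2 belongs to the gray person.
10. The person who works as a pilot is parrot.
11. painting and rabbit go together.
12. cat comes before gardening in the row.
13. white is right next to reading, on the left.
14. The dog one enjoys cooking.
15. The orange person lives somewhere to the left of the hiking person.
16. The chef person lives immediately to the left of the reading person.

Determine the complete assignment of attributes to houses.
Solution:

House | Color | Drink | Pet | Job | Hobby
-----------------------------------------
  1   | white | tea | rabbit | chef | painting
  2   | gray | smoothie | parrot | pilot | reading
  3   | orange | juice | dog | writer | cooking
  4   | black | soda | cat | nurse | hiking
  5   | brown | coffee | hamster | plumber | gardening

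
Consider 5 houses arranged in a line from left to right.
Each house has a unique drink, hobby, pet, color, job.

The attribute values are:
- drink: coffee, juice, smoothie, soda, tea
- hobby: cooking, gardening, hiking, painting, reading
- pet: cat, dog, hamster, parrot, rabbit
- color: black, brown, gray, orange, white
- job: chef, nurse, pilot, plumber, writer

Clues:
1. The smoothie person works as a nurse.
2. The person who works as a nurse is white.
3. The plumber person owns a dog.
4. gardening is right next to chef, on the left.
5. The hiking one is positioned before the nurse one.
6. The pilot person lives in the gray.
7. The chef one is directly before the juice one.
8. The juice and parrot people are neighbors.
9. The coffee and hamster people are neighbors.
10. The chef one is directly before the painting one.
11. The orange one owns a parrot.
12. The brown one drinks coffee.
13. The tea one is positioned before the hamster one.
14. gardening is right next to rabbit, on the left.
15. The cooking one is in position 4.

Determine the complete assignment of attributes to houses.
Solution:

House | Drink | Hobby | Pet | Color | Job
-----------------------------------------
  1   | tea | gardening | dog | black | plumber
  2   | coffee | hiking | rabbit | brown | chef
  3   | juice | painting | hamster | gray | pilot
  4   | soda | cooking | parrot | orange | writer
  5   | smoothie | reading | cat | white | nurse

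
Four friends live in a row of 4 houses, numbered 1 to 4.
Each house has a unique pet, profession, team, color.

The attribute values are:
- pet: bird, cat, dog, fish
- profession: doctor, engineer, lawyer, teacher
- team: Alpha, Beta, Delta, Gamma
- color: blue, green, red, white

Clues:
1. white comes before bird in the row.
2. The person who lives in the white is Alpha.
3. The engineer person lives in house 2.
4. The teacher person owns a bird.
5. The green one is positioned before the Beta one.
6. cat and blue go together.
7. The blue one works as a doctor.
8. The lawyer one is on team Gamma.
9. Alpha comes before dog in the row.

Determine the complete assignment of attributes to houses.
Solution:

House | Pet | Profession | Team | Color
---------------------------------------
  1   | cat | doctor | Delta | blue
  2   | fish | engineer | Alpha | white
  3   | dog | lawyer | Gamma | green
  4   | bird | teacher | Beta | red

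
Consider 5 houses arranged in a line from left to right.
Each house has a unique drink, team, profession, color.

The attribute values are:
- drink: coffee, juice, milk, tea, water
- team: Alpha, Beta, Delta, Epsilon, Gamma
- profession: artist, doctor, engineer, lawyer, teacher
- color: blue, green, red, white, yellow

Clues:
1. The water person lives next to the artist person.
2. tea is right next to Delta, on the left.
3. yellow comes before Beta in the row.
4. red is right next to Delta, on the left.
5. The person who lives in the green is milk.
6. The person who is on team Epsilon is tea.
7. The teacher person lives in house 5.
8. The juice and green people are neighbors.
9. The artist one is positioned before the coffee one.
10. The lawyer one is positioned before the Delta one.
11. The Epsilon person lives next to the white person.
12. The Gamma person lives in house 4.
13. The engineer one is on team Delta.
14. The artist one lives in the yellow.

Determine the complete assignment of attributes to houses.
Solution:

House | Drink | Team | Profession | Color
-----------------------------------------
  1   | tea | Epsilon | lawyer | red
  2   | water | Delta | engineer | white
  3   | juice | Alpha | artist | yellow
  4   | milk | Gamma | doctor | green
  5   | coffee | Beta | teacher | blue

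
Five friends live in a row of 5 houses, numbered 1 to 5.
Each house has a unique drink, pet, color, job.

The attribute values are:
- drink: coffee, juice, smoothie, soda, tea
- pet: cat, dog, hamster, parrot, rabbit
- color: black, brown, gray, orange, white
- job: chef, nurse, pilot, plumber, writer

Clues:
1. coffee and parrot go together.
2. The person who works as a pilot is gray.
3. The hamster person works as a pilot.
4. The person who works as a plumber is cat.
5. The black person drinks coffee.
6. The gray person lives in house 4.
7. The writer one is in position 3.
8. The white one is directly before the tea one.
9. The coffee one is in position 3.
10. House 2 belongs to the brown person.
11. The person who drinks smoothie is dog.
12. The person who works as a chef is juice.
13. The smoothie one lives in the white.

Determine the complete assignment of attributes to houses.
Solution:

House | Drink | Pet | Color | Job
---------------------------------
  1   | smoothie | dog | white | nurse
  2   | tea | cat | brown | plumber
  3   | coffee | parrot | black | writer
  4   | soda | hamster | gray | pilot
  5   | juice | rabbit | orange | chef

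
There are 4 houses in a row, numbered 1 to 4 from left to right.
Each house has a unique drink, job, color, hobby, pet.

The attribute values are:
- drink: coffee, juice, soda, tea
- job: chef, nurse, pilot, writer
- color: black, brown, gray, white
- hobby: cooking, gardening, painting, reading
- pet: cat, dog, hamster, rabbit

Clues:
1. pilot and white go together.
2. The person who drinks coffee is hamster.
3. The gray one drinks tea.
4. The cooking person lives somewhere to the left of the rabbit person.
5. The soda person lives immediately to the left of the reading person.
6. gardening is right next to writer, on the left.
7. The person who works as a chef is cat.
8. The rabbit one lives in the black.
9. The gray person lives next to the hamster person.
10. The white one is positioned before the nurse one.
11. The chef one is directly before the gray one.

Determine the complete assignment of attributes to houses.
Solution:

House | Drink | Job | Color | Hobby | Pet
-----------------------------------------
  1   | soda | chef | brown | gardening | cat
  2   | tea | writer | gray | reading | dog
  3   | coffee | pilot | white | cooking | hamster
  4   | juice | nurse | black | painting | rabbit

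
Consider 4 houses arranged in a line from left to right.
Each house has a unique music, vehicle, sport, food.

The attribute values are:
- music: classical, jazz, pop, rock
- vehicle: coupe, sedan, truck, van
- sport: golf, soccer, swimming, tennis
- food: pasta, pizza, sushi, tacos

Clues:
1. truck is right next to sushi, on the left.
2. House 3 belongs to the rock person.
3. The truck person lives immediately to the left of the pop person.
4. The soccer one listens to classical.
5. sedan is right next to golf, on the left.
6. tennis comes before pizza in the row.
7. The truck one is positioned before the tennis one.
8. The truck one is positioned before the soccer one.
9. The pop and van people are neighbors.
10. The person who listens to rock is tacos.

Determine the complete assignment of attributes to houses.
Solution:

House | Music | Vehicle | Sport | Food
--------------------------------------
  1   | jazz | truck | swimming | pasta
  2   | pop | sedan | tennis | sushi
  3   | rock | van | golf | tacos
  4   | classical | coupe | soccer | pizza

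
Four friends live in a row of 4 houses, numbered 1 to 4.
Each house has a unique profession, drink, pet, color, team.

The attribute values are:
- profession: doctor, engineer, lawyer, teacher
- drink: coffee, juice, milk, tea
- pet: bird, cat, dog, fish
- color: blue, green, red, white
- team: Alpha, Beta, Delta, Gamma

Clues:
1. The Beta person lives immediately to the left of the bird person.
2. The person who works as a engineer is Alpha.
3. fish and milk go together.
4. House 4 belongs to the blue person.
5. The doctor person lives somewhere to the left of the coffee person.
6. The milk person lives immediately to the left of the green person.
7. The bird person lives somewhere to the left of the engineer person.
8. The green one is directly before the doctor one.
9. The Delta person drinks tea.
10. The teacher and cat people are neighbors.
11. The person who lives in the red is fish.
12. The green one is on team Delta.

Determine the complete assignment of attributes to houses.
Solution:

House | Profession | Drink | Pet | Color | Team
-----------------------------------------------
  1   | lawyer | milk | fish | red | Beta
  2   | teacher | tea | bird | green | Delta
  3   | doctor | juice | cat | white | Gamma
  4   | engineer | coffee | dog | blue | Alpha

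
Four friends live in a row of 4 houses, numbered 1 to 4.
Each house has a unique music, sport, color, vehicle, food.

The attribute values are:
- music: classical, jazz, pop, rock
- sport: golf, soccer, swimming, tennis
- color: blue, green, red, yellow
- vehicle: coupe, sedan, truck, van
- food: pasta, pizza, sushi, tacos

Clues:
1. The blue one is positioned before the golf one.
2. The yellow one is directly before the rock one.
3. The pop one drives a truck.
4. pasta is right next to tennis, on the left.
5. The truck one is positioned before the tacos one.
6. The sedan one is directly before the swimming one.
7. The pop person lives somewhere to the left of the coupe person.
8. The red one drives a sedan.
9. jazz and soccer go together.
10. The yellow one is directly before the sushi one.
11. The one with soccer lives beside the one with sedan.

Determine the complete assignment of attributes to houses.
Solution:

House | Music | Sport | Color | Vehicle | Food
----------------------------------------------
  1   | jazz | soccer | yellow | van | pasta
  2   | rock | tennis | red | sedan | sushi
  3   | pop | swimming | blue | truck | pizza
  4   | classical | golf | green | coupe | tacos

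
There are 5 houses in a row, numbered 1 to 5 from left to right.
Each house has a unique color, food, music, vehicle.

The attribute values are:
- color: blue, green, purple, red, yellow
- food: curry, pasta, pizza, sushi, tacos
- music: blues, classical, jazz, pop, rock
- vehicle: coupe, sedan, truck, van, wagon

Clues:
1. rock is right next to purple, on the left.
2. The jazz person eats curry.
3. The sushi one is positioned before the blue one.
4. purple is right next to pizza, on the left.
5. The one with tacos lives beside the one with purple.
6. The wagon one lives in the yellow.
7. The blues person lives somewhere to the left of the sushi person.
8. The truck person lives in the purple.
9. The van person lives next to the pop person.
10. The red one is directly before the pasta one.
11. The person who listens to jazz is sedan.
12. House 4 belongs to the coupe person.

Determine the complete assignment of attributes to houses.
Solution:

House | Color | Food | Music | Vehicle
--------------------------------------
  1   | red | tacos | rock | van
  2   | purple | pasta | pop | truck
  3   | yellow | pizza | blues | wagon
  4   | green | sushi | classical | coupe
  5   | blue | curry | jazz | sedan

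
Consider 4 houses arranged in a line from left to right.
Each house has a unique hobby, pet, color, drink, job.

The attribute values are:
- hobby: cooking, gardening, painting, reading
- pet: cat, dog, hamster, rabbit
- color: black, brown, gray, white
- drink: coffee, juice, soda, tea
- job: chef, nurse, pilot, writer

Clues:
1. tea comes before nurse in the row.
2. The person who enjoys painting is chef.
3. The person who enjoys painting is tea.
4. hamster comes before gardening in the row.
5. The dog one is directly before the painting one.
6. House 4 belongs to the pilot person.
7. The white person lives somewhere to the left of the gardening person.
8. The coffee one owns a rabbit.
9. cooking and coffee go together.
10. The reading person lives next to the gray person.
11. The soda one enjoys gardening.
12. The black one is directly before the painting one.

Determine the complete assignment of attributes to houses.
Solution:

House | Hobby | Pet | Color | Drink | Job
-----------------------------------------
  1   | reading | dog | black | juice | writer
  2   | painting | hamster | gray | tea | chef
  3   | cooking | rabbit | white | coffee | nurse
  4   | gardening | cat | brown | soda | pilot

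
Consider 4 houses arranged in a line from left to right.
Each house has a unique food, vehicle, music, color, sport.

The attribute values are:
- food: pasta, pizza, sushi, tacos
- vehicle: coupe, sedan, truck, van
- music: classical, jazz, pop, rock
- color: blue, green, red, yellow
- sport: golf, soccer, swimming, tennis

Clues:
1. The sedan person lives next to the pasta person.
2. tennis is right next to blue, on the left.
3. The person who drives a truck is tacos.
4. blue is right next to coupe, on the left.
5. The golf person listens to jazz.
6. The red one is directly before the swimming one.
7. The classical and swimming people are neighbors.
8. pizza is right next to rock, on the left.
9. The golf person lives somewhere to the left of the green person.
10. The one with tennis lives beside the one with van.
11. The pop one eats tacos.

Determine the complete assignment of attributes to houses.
Solution:

House | Food | Vehicle | Music | Color | Sport
----------------------------------------------
  1   | pizza | sedan | classical | red | tennis
  2   | pasta | van | rock | blue | swimming
  3   | sushi | coupe | jazz | yellow | golf
  4   | tacos | truck | pop | green | soccer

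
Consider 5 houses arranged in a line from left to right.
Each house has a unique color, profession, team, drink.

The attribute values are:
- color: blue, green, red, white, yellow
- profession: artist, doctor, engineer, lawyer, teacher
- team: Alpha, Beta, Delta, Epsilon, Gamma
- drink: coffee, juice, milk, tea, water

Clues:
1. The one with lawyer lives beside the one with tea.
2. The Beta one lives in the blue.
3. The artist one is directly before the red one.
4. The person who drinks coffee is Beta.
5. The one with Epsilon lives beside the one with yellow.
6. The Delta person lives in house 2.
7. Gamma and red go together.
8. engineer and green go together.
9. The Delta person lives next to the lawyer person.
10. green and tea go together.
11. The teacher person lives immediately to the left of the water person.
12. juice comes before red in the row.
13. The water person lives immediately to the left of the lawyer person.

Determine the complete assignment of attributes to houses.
Solution:

House | Color | Profession | Team | Drink
-----------------------------------------
  1   | white | teacher | Epsilon | juice
  2   | yellow | artist | Delta | water
  3   | red | lawyer | Gamma | milk
  4   | green | engineer | Alpha | tea
  5   | blue | doctor | Beta | coffee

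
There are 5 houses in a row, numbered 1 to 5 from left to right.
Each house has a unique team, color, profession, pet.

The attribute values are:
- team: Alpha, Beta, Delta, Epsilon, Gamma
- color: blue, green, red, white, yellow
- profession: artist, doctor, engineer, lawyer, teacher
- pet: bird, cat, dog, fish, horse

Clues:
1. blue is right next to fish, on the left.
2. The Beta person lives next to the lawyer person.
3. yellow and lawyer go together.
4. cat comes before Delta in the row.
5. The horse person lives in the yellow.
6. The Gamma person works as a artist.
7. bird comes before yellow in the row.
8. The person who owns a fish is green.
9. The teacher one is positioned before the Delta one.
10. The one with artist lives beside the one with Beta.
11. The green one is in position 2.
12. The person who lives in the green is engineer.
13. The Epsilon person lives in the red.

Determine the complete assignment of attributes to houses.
Solution:

House | Team | Color | Profession | Pet
---------------------------------------
  1   | Gamma | blue | artist | bird
  2   | Beta | green | engineer | fish
  3   | Alpha | yellow | lawyer | horse
  4   | Epsilon | red | teacher | cat
  5   | Delta | white | doctor | dog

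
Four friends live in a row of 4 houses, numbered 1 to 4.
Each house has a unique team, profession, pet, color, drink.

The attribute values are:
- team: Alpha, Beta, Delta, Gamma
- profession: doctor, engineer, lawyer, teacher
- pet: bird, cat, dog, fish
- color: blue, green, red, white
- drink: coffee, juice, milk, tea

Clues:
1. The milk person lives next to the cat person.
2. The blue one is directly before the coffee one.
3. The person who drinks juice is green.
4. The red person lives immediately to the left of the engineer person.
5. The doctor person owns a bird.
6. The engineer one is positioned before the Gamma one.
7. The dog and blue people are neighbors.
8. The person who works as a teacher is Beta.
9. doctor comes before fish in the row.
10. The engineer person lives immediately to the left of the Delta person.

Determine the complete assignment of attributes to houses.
Solution:

House | Team | Profession | Pet | Color | Drink
-----------------------------------------------
  1   | Beta | teacher | dog | red | milk
  2   | Alpha | engineer | cat | blue | tea
  3   | Delta | doctor | bird | white | coffee
  4   | Gamma | lawyer | fish | green | juice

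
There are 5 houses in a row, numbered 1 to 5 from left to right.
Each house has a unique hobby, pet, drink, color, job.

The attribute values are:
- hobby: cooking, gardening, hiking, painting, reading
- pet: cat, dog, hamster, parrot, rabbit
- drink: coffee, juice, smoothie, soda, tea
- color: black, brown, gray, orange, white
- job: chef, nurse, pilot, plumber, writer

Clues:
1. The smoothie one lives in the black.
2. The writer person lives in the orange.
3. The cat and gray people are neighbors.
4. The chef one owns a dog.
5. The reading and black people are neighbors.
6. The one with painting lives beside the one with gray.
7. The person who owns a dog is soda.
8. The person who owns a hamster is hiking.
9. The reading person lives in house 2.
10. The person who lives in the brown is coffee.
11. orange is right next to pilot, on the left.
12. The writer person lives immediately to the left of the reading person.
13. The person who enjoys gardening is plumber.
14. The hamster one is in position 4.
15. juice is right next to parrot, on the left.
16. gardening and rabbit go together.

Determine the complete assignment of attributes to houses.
Solution:

House | Hobby | Pet | Drink | Color | Job
-----------------------------------------
  1   | painting | cat | juice | orange | writer
  2   | reading | parrot | tea | gray | pilot
  3   | gardening | rabbit | smoothie | black | plumber
  4   | hiking | hamster | coffee | brown | nurse
  5   | cooking | dog | soda | white | chef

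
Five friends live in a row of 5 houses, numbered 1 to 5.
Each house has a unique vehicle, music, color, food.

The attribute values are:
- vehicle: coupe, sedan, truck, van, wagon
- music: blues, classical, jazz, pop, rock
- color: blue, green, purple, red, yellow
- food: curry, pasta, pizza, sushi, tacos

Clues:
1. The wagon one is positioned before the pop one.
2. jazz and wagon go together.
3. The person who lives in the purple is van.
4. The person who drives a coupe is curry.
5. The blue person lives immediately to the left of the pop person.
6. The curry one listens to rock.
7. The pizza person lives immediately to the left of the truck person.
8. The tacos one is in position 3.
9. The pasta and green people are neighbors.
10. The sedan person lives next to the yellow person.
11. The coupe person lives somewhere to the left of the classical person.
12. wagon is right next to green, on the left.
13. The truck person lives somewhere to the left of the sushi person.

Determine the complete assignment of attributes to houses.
Solution:

House | Vehicle | Music | Color | Food
--------------------------------------
  1   | wagon | jazz | blue | pasta
  2   | sedan | pop | green | pizza
  3   | truck | blues | yellow | tacos
  4   | coupe | rock | red | curry
  5   | van | classical | purple | sushi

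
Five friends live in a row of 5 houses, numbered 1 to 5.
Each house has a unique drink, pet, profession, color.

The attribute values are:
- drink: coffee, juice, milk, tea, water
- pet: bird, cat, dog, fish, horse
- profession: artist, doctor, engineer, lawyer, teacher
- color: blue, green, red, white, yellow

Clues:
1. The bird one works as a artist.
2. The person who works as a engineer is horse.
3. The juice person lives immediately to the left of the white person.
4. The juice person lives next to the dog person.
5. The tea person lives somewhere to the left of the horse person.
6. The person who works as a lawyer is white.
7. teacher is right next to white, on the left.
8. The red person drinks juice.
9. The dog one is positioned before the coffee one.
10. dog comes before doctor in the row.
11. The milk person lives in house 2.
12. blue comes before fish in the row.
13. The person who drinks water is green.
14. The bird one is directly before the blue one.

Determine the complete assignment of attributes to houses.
Solution:

House | Drink | Pet | Profession | Color
----------------------------------------
  1   | juice | cat | teacher | red
  2   | milk | dog | lawyer | white
  3   | tea | bird | artist | yellow
  4   | coffee | horse | engineer | blue
  5   | water | fish | doctor | green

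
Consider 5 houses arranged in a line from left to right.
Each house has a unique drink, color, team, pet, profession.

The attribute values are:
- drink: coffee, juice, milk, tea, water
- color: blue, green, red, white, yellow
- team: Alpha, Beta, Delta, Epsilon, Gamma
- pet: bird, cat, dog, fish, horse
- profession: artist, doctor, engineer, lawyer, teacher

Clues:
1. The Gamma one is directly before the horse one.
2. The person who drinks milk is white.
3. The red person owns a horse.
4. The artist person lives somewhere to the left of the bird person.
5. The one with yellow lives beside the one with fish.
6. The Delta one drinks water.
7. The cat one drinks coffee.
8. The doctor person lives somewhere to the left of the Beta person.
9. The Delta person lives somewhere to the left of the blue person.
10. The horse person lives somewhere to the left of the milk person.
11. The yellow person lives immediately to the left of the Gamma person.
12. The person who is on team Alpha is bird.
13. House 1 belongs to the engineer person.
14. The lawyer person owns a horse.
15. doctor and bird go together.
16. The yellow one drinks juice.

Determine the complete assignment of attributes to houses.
Solution:

House | Drink | Color | Team | Pet | Profession
-----------------------------------------------
  1   | juice | yellow | Epsilon | dog | engineer
  2   | tea | green | Gamma | fish | artist
  3   | water | red | Delta | horse | lawyer
  4   | milk | white | Alpha | bird | doctor
  5   | coffee | blue | Beta | cat | teacher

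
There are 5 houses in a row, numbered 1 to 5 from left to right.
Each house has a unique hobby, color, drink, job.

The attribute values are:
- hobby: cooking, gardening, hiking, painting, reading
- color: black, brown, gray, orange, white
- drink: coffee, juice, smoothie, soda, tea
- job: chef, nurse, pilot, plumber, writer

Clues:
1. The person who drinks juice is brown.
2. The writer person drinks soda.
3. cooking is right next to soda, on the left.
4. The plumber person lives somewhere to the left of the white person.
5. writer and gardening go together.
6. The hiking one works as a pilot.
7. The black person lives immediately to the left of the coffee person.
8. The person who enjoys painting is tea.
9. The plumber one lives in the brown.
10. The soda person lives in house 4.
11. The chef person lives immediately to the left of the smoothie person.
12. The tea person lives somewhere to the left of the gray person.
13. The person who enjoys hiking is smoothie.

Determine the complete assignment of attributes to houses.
Solution:

House | Hobby | Color | Drink | Job
-----------------------------------
  1   | painting | orange | tea | chef
  2   | hiking | gray | smoothie | pilot
  3   | cooking | brown | juice | plumber
  4   | gardening | black | soda | writer
  5   | reading | white | coffee | nurse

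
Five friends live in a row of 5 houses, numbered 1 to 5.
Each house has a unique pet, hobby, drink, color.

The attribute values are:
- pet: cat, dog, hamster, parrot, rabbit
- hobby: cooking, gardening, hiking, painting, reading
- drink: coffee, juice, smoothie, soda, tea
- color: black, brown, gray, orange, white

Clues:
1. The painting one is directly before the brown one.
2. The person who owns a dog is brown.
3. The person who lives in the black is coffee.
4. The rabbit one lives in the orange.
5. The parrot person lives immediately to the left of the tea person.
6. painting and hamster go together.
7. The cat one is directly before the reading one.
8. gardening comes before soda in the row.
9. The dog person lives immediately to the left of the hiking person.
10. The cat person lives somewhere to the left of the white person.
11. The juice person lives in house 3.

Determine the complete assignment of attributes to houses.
Solution:

House | Pet | Hobby | Drink | Color
-----------------------------------
  1   | hamster | painting | coffee | black
  2   | dog | gardening | smoothie | brown
  3   | cat | hiking | juice | gray
  4   | parrot | reading | soda | white
  5   | rabbit | cooking | tea | orange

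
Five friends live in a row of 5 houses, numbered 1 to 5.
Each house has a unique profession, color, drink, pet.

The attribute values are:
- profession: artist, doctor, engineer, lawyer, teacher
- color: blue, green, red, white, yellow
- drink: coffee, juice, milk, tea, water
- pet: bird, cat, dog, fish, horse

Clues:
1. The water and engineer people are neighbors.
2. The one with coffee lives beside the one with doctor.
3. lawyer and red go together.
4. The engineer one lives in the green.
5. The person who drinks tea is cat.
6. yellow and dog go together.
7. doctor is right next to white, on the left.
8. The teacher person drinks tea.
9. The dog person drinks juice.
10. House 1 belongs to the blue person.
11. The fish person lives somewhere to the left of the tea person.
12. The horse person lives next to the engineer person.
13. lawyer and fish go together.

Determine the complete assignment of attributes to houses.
Solution:

House | Profession | Color | Drink | Pet
----------------------------------------
  1   | artist | blue | water | horse
  2   | engineer | green | milk | bird
  3   | lawyer | red | coffee | fish
  4   | doctor | yellow | juice | dog
  5   | teacher | white | tea | cat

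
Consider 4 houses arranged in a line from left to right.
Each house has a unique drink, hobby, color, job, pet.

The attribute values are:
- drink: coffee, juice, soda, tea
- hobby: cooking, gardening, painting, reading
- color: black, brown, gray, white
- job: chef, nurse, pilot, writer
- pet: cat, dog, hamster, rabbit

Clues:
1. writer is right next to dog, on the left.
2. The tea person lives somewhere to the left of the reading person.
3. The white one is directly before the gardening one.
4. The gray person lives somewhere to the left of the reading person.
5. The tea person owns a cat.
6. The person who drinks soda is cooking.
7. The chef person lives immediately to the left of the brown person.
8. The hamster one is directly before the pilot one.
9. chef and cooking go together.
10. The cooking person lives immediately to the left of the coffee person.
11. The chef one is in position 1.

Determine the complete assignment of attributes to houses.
Solution:

House | Drink | Hobby | Color | Job | Pet
-----------------------------------------
  1   | soda | cooking | white | chef | hamster
  2   | coffee | gardening | brown | pilot | rabbit
  3   | tea | painting | gray | writer | cat
  4   | juice | reading | black | nurse | dog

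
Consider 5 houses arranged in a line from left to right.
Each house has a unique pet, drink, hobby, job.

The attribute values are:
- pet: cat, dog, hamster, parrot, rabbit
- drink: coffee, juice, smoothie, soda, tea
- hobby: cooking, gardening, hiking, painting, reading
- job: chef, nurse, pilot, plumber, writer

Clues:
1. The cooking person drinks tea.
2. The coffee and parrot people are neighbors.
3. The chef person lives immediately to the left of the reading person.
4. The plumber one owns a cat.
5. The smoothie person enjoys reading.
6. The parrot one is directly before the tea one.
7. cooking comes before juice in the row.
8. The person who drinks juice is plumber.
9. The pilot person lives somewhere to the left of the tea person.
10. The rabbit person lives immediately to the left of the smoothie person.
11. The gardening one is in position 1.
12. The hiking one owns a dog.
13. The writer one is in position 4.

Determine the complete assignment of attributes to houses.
Solution:

House | Pet | Drink | Hobby | Job
---------------------------------
  1   | rabbit | coffee | gardening | chef
  2   | parrot | smoothie | reading | pilot
  3   | hamster | tea | cooking | nurse
  4   | dog | soda | hiking | writer
  5   | cat | juice | painting | plumber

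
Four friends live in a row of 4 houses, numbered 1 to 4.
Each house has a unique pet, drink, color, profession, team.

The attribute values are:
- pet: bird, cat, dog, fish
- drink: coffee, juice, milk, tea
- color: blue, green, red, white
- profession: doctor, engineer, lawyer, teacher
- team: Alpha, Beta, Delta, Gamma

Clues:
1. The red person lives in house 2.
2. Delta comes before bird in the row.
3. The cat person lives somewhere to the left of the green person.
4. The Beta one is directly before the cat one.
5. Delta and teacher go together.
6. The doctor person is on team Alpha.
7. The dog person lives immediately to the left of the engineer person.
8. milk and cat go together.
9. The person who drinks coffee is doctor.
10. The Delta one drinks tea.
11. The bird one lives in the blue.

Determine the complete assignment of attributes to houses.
Solution:

House | Pet | Drink | Color | Profession | Team
-----------------------------------------------
  1   | dog | juice | white | lawyer | Beta
  2   | cat | milk | red | engineer | Gamma
  3   | fish | tea | green | teacher | Delta
  4   | bird | coffee | blue | doctor | Alpha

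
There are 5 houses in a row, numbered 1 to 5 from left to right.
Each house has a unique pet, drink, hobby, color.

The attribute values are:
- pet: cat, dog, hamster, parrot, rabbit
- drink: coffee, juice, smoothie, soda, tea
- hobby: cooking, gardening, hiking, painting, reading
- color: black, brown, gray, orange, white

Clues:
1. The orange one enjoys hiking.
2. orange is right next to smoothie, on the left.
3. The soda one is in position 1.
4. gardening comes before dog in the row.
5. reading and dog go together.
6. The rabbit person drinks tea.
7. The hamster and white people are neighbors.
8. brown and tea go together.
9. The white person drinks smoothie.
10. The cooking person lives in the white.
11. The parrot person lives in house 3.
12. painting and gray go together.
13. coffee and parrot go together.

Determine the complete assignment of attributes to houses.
Solution:

House | Pet | Drink | Hobby | Color
-----------------------------------
  1   | hamster | soda | hiking | orange
  2   | cat | smoothie | cooking | white
  3   | parrot | coffee | painting | gray
  4   | rabbit | tea | gardening | brown
  5   | dog | juice | reading | black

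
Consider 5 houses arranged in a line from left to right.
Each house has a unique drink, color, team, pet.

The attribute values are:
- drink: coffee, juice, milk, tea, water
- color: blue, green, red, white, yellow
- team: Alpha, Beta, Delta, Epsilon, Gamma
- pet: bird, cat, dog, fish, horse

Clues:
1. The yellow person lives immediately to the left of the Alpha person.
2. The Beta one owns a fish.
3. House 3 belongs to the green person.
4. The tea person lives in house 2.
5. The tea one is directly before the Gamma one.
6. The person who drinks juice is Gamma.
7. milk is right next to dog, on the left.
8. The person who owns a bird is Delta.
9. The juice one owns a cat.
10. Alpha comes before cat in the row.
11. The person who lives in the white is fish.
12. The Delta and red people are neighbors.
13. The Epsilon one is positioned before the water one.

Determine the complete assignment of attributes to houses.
Solution:

House | Drink | Color | Team | Pet
----------------------------------
  1   | milk | yellow | Delta | bird
  2   | tea | red | Alpha | dog
  3   | juice | green | Gamma | cat
  4   | coffee | blue | Epsilon | horse
  5   | water | white | Beta | fish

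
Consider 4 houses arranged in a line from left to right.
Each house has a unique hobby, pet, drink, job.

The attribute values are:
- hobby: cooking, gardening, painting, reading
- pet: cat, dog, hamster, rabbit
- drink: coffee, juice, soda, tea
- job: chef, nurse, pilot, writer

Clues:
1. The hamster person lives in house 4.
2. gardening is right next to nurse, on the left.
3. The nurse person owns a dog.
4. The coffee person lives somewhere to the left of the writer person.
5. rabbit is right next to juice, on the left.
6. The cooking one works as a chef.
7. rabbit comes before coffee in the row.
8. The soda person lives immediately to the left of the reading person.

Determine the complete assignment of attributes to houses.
Solution:

House | Hobby | Pet | Drink | Job
---------------------------------
  1   | gardening | rabbit | soda | pilot
  2   | reading | dog | juice | nurse
  3   | cooking | cat | coffee | chef
  4   | painting | hamster | tea | writer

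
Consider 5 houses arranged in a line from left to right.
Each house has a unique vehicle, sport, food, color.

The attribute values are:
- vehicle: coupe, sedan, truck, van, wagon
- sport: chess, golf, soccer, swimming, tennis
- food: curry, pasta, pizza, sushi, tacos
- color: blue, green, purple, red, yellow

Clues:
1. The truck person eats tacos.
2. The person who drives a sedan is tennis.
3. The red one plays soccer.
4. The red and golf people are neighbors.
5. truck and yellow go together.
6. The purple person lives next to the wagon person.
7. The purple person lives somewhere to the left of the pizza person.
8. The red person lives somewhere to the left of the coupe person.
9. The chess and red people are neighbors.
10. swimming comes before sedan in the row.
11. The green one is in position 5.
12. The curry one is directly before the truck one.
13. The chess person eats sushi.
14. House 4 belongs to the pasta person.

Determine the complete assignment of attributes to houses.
Solution:

House | Vehicle | Sport | Food | Color
--------------------------------------
  1   | van | chess | sushi | purple
  2   | wagon | soccer | curry | red
  3   | truck | golf | tacos | yellow
  4   | coupe | swimming | pasta | blue
  5   | sedan | tennis | pizza | green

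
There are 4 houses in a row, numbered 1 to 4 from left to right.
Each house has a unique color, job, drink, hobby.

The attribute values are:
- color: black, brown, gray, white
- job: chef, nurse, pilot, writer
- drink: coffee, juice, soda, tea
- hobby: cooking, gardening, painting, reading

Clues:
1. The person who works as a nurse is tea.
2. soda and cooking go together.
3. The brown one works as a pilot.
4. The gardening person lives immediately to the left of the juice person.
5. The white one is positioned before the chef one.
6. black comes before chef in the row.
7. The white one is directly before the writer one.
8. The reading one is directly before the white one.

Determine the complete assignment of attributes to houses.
Solution:

House | Color | Job | Drink | Hobby
-----------------------------------
  1   | brown | pilot | coffee | reading
  2   | white | nurse | tea | gardening
  3   | black | writer | juice | painting
  4   | gray | chef | soda | cooking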